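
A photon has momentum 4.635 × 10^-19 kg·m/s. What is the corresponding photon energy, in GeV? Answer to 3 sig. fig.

0.867 GeV

Use c = 2.99792458 × 10^8 m/s, 1 eV = 1.602176634 × 10^-19 J.
Apply E = pc: E = 1.390 × 10^-10 J.
Converting to GeV: E = 0.8673 GeV ≈ 0.867 GeV.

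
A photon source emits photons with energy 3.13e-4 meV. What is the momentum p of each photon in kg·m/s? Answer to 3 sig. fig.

Use c = 2.99792458e8 m/s, 1 eV = 1.602176634e-19 J.
In SI units: E = 3.13e-4 meV = 5.0148e-26 J.
For a photon p = E/c, so p = 1.673e-34 kg·m/s.
So p ≈ 1.67e-34 kg·m/s.

1.67e-34 kg·m/s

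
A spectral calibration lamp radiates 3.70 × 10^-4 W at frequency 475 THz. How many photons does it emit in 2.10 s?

Total energy: E_total = P·t = 3.70 × 10^-4 × 2.10 = 7.770 × 10^-4 J.
Per-photon energy: E = 3.147 × 10^-19 J.
N = E_total / E_photon = 2.47 × 10^15.

2.47 × 10^15 photons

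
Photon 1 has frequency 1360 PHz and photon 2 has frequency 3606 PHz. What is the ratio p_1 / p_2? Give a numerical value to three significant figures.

0.377

p_1 = 3.006e-24 kg·m/s (from frequency = 1360 PHz, via p = hf/c).
p_2 = 7.970e-24 kg·m/s (from frequency = 3606 PHz, via p = hf/c).
Ratio = 3.006e-24 / 7.970e-24 = 0.377.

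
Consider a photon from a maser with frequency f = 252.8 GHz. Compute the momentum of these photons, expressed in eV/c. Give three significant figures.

1.05·10^-3 eV/c

(h = 6.62607015·10^-34 J·s, c = 2.99792458·10^8 m/s, 1 eV = 1.602176634·10^-19 J.)
First convert: f = 252.8 GHz = 2.528·10^11 Hz.
The photon relation is p = hf/c, giving p = 5.587·10^-31 kg·m/s.
Converting to eV/c: p = 0.001045 eV/c ≈ 1.05·10^-3 eV/c.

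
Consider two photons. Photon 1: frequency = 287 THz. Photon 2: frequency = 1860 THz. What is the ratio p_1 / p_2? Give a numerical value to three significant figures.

p_1 = 6.343·10^-28 kg·m/s (from frequency = 287 THz, via p = hf/c).
p_2 = 4.111·10^-27 kg·m/s (from frequency = 1860 THz, via p = hf/c).
Ratio = 6.343·10^-28 / 4.111·10^-27 = 0.154.

0.154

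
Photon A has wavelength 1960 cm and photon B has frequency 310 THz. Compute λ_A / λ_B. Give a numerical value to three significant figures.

λ_A = 19.60 m (from wavelength = 1960 cm, via λ given directly).
λ_B = 9.671·10^-7 m (from frequency = 310 THz, via λ = c/f).
Ratio = 19.60 / 9.671·10^-7 = 2.03·10^7.

2.03·10^7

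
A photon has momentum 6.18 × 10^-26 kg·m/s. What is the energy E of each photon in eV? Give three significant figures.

(c = 2.99792458 × 10^8 m/s, 1 eV = 1.602176634 × 10^-19 J.)
Since E = pc for a photon, E = 1.853 × 10^-17 J.
Converting to eV: E = 115.6 eV ≈ 116 eV.

116 eV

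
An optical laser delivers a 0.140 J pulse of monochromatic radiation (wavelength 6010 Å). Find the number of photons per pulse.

4.24 × 10^17 photons

Per-photon energy: E = 3.305 × 10^-19 J (from wavelength = 6010 Å).
N = E_total / E_photon = 0.140 J / 3.305 × 10^-19 J = 4.24 × 10^17.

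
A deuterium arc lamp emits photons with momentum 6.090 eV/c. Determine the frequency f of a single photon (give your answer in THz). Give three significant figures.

1470 THz

First convert: p = 6.090 eV/c = 3.2547e-27 kg·m/s.
Since f = pc/h for a photon, f = 1.473e15 Hz.
Converting to THz: f = 1473 THz ≈ 1470 THz.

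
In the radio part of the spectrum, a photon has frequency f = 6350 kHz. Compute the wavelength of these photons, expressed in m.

Take c = 2.99792458 × 10^8 m/s.
Convert to SI: f = 6350 kHz = 6.35 × 10^6 Hz.
For a photon λ = c/f, so λ = 47.21 m.
So λ ≈ 47.2 m.

47.2 m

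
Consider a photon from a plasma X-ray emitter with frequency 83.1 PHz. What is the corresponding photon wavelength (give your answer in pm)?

3610 pm

Convert to SI: f = 83.1 PHz = 8.31e16 Hz.
Apply λ = c/f: λ = 3.608e-9 m.
Converting to pm: λ = 3608 pm ≈ 3610 pm.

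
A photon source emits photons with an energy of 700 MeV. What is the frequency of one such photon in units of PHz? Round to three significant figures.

(h = 6.62607015 × 10^-34 J·s, 1 eV = 1.602176634 × 10^-19 J.)
In SI units: E = 700 MeV = 1.1215 × 10^-10 J.
Apply f = E/h: f = 1.693 × 10^23 Hz.
Converting to PHz: f = 1.693 × 10^8 PHz ≈ 1.69 × 10^8 PHz.

1.69 × 10^8 PHz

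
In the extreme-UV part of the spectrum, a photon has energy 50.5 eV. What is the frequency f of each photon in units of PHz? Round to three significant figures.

12.2 PHz

Take h = 6.62607015 × 10^-34 J·s, 1 eV = 1.602176634 × 10^-19 J.
Convert to SI: E = 50.5 eV = 8.0910 × 10^-18 J.
The photon relation is f = E/h, giving f = 1.221 × 10^16 Hz.
Converting to PHz: f = 12.21 PHz ≈ 12.2 PHz.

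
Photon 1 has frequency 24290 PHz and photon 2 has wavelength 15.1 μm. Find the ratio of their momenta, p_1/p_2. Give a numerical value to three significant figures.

p_1 = 5.369e-23 kg·m/s (from frequency = 24290 PHz, via p = hf/c).
p_2 = 4.388e-29 kg·m/s (from wavelength = 15.1 μm, via p = h/λ).
Ratio = 5.369e-23 / 4.388e-29 = 1.22e6.

1.22e6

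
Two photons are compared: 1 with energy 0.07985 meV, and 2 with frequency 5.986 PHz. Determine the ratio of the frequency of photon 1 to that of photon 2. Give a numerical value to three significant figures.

f_1 = 1.931e10 Hz (from energy = 0.07985 meV, via f = E/h).
f_2 = 5.986e15 Hz (from frequency = 5.986 PHz, via f given directly).
Ratio = 1.931e10 / 5.986e15 = 3.23e-6.

3.23e-6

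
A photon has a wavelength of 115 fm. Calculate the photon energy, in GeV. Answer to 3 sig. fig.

First convert: λ = 115 fm = 1.15 × 10^-13 m.
For a photon E = hc/λ, so E = 1.727 × 10^-12 J.
Converting to GeV: E = 0.01078 GeV ≈ 0.0108 GeV.

0.0108 GeV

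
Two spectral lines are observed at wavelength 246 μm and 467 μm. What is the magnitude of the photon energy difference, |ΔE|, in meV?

Using E = hc/λ: E₁ = 8.075·10^-22 J, E₂ = 4.254·10^-22 J.
|ΔE| = |8.075·10^-22 − 4.254·10^-22| = 3.82·10^-22 J = 2.39 meV.

2.39 meV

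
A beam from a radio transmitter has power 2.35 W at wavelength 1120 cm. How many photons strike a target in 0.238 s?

Total energy: E_total = P·t = 2.35 × 0.238 = 0.5593 J.
Per-photon energy: E = 1.774e-26 J.
N = E_total / E_photon = 3.15e25.

3.15e25 photons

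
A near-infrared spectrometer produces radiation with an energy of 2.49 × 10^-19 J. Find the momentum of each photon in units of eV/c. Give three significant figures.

1.55 eV/c

Use c = 2.99792458 × 10^8 m/s, 1 eV = 1.602176634 × 10^-19 J.
For a photon p = E/c, so p = 8.306 × 10^-28 kg·m/s.
Converting to eV/c: p = 1.554 eV/c ≈ 1.55 eV/c.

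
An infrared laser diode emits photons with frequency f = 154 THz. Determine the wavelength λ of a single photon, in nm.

1950 nm

Convert to SI: f = 154 THz = 1.54 × 10^14 Hz.
Apply λ = c/f: λ = 1.947 × 10^-6 m.
Converting to nm: λ = 1947 nm ≈ 1950 nm.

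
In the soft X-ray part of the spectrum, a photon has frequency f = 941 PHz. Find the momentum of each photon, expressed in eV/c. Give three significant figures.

Take h = 6.62607015e-34 J·s, c = 2.99792458e8 m/s, 1 eV = 1.602176634e-19 J.
First convert: f = 941 PHz = 9.41e17 Hz.
The photon relation is p = hf/c, giving p = 2.080e-24 kg·m/s.
Converting to eV/c: p = 3892 eV/c ≈ 3890 eV/c.

3890 eV/c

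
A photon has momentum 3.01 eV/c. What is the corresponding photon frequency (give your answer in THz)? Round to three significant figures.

First convert: p = 3.01 eV/c = 1.6086e-27 kg·m/s.
Apply f = pc/h: f = 7.278e14 Hz.
Converting to THz: f = 727.8 THz ≈ 728 THz.

728 THz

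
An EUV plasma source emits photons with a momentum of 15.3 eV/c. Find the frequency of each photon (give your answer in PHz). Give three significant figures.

3.70 PHz

Take h = 6.62607015 × 10^-34 J·s, c = 2.99792458 × 10^8 m/s, 1 eV = 1.602176634 × 10^-19 J.
Convert to SI: p = 15.3 eV/c = 8.1768 × 10^-27 kg·m/s.
Apply f = pc/h: f = 3.700 × 10^15 Hz.
Converting to PHz: f = 3.700 PHz ≈ 3.70 PHz.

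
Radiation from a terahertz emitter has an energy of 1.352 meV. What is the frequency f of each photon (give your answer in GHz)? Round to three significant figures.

(h = 6.62607015 × 10^-34 J·s, 1 eV = 1.602176634 × 10^-19 J.)
Convert to SI: E = 1.352 meV = 2.1661 × 10^-22 J.
Since f = E/h for a photon, f = 3.269 × 10^11 Hz.
Converting to GHz: f = 326.9 GHz ≈ 327 GHz.

327 GHz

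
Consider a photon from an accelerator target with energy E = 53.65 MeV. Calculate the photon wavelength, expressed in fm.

23.1 fm

Convert to SI: E = 53.65 MeV = 8.5957 × 10^-12 J.
The photon relation is λ = hc/E, giving λ = 2.311 × 10^-14 m.
Converting to fm: λ = 23.11 fm ≈ 23.1 fm.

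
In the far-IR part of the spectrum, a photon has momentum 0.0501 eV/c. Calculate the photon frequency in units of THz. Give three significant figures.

12.1 THz

In SI units: p = 0.0501 eV/c = 2.6775e-29 kg·m/s.
Since f = pc/h for a photon, f = 1.211e13 Hz.
Converting to THz: f = 12.11 THz ≈ 12.1 THz.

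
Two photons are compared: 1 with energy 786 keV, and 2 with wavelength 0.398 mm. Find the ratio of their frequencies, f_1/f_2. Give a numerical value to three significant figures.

f_1 = 1.901 × 10^20 Hz (from energy = 786 keV, via f = E/h).
f_2 = 7.532 × 10^11 Hz (from wavelength = 0.398 mm, via f = c/λ).
Ratio = 1.901 × 10^20 / 7.532 × 10^11 = 2.52 × 10^8.

2.52 × 10^8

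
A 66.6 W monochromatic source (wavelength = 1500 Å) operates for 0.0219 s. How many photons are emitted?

Total energy: E_total = P·t = 66.6 × 0.0219 = 1.459 J.
Per-photon energy: E = 1.324·10^-18 J.
N = E_total / E_photon = 1.10·10^18.

1.10·10^18 photons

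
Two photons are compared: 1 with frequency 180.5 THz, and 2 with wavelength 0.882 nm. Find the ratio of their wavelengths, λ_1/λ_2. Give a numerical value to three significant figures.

λ_1 = 1.661 × 10^-6 m (from frequency = 180.5 THz, via λ = c/f).
λ_2 = 8.820 × 10^-10 m (from wavelength = 0.882 nm, via λ given directly).
Ratio = 1.661 × 10^-6 / 8.820 × 10^-10 = 1880.

1880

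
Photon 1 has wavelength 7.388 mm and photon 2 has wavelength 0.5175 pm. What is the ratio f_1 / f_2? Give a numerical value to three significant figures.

7.00e-11

f_1 = 4.058e10 Hz (from wavelength = 7.388 mm, via f = c/λ).
f_2 = 5.793e20 Hz (from wavelength = 0.5175 pm, via f = c/λ).
Ratio = 4.058e10 / 5.793e20 = 7.00e-11.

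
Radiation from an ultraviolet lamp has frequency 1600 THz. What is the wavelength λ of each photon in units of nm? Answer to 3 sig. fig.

Convert to SI: f = 1600 THz = 1.6 × 10^15 Hz.
Apply λ = c/f: λ = 1.874 × 10^-7 m.
Converting to nm: λ = 187.4 nm ≈ 187 nm.

187 nm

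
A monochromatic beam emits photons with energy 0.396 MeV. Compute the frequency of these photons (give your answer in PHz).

9.58·10^4 PHz

First convert: E = 0.396 MeV = 6.3446·10^-14 J.
Since f = E/h for a photon, f = 9.575·10^19 Hz.
Converting to PHz: f = 95750 PHz ≈ 9.58·10^4 PHz.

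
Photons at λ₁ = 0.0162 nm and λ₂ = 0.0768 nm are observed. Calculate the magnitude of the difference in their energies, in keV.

Using E = hc/λ: E₁ = 1.226e-14 J, E₂ = 2.587e-15 J.
|ΔE| = |1.226e-14 − 2.587e-15| = 9.68e-15 J = 60.4 keV.

60.4 keV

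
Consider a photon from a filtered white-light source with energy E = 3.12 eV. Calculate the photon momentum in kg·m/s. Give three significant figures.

1.67e-27 kg·m/s

Convert to SI: E = 3.12 eV = 4.9988e-19 J.
For a photon p = E/c, so p = 1.667e-27 kg·m/s.
So p ≈ 1.67e-27 kg·m/s.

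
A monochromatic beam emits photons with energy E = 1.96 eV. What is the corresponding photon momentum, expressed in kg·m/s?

Convert to SI: E = 1.96 eV = 3.1403·10^-19 J.
The photon relation is p = E/c, giving p = 1.047·10^-27 kg·m/s.
So p ≈ 1.05·10^-27 kg·m/s.

1.05·10^-27 kg·m/s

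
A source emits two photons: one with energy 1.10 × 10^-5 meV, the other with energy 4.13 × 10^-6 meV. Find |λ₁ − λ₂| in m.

Using λ = hc/E: λ₁ = 112.7 m, λ₂ = 300.2 m.
|Δλ| = |112.7 − 300.2| = 187 m.

187 m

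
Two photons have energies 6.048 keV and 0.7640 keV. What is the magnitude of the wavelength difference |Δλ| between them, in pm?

1420 pm

Using λ = hc/E: λ₁ = 2.0500·10^-10 m, λ₂ = 1.6228·10^-9 m.
|Δλ| = |2.0500·10^-10 − 1.6228·10^-9| = 1.42·10^-9 m = 1420 pm.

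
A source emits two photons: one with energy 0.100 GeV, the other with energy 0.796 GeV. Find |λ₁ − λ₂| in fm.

Using λ = hc/E: λ₁ = 1.240 × 10^-14 m, λ₂ = 1.558 × 10^-15 m.
|Δλ| = |1.240 × 10^-14 − 1.558 × 10^-15| = 1.08 × 10^-14 m = 10.8 fm.

10.8 fm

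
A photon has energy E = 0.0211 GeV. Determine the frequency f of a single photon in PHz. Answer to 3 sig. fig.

Convert to SI: E = 0.0211 GeV = 3.3806e-12 J.
Since f = E/h for a photon, f = 5.102e21 Hz.
Converting to PHz: f = 5.102e6 PHz ≈ 5.10e6 PHz.

5.10e6 PHz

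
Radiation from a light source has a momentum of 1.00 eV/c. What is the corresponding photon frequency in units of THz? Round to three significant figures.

242 THz

First convert: p = 1.00 eV/c = 5.3443e-28 kg·m/s.
The photon relation is f = pc/h, giving f = 2.418e14 Hz.
Converting to THz: f = 241.8 THz ≈ 242 THz.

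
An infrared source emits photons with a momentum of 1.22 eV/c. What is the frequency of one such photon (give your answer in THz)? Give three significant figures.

295 THz

(h = 6.62607015e-34 J·s, c = 2.99792458e8 m/s, 1 eV = 1.602176634e-19 J.)
In SI units: p = 1.22 eV/c = 6.5200e-28 kg·m/s.
Since f = pc/h for a photon, f = 2.950e14 Hz.
Converting to THz: f = 295.0 THz ≈ 295 THz.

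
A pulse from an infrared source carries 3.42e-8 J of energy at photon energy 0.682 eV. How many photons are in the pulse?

3.13e11 photons

Per-photon energy: E = 1.093e-19 J (from energy = 0.682 eV).
N = E_total / E_photon = 3.42e-8 J / 1.093e-19 J = 3.13e11.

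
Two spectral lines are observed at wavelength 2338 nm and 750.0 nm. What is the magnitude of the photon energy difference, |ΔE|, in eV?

1.12 eV

Using E = hc/λ: E₁ = 8.4963 × 10^-20 J, E₂ = 2.6486 × 10^-19 J.
|ΔE| = |8.4963 × 10^-20 − 2.6486 × 10^-19| = 1.80 × 10^-19 J = 1.12 eV.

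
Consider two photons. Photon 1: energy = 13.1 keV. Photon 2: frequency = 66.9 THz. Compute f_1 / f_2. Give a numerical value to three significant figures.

4.73 × 10^4

f_1 = 3.168 × 10^18 Hz (from energy = 13.1 keV, via f = E/h).
f_2 = 6.690 × 10^13 Hz (from frequency = 66.9 THz, via f given directly).
Ratio = 3.168 × 10^18 / 6.690 × 10^13 = 4.73 × 10^4.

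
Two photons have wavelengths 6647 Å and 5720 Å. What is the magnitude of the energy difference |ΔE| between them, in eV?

Using E = hc/λ: E₁ = 2.9885e-19 J, E₂ = 3.4728e-19 J.
|ΔE| = |2.9885e-19 − 3.4728e-19| = 4.84e-20 J = 0.302 eV.

0.302 eV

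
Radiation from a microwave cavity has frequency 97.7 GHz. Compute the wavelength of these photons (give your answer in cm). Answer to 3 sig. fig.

In SI units: f = 97.7 GHz = 9.77 × 10^10 Hz.
The photon relation is λ = c/f, giving λ = 0.003069 m.
Converting to cm: λ = 0.3069 cm ≈ 0.307 cm.

0.307 cm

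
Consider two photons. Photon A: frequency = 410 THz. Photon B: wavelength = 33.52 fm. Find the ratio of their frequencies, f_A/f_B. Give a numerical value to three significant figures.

4.58 × 10^-8

f_A = 4.100 × 10^14 Hz (from frequency = 410 THz, via f given directly).
f_B = 8.944 × 10^21 Hz (from wavelength = 33.52 fm, via f = c/λ).
Ratio = 4.100 × 10^14 / 8.944 × 10^21 = 4.58 × 10^-8.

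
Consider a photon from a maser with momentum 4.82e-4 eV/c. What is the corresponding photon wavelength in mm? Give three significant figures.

(h = 6.62607015e-34 J·s, c = 2.99792458e8 m/s, 1 eV = 1.602176634e-19 J.)
First convert: p = 4.82e-4 eV/c = 2.5759e-31 kg·m/s.
The photon relation is λ = h/p, giving λ = 0.002572 m.
Converting to mm: λ = 2.572 mm ≈ 2.57 mm.

2.57 mm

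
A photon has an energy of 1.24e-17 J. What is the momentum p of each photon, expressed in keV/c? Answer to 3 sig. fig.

Use c = 2.99792458e8 m/s, 1 eV = 1.602176634e-19 J.
For a photon p = E/c, so p = 4.136e-26 kg·m/s.
Converting to keV/c: p = 0.07739 keV/c ≈ 0.0774 keV/c.

0.0774 keV/c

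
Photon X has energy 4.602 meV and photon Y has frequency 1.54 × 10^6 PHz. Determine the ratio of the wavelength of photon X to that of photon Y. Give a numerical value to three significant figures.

λ_X = 2.694 × 10^-4 m (from energy = 4.602 meV, via λ = hc/E).
λ_Y = 1.947 × 10^-13 m (from frequency = 1.54 × 10^6 PHz, via λ = c/f).
Ratio = 2.694 × 10^-4 / 1.947 × 10^-13 = 1.38 × 10^9.

1.38 × 10^9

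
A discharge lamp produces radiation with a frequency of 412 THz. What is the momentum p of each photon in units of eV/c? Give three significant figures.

1.70 eV/c

Convert to SI: f = 412 THz = 4.12e14 Hz.
Since p = hf/c for a photon, p = 9.106e-28 kg·m/s.
Converting to eV/c: p = 1.704 eV/c ≈ 1.70 eV/c.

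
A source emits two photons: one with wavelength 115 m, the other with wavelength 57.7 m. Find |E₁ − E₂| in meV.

1.07e-5 meV

Using E = hc/λ: E₁ = 1.727e-27 J, E₂ = 3.443e-27 J.
|ΔE| = |1.727e-27 − 3.443e-27| = 1.72e-27 J = 1.07e-5 meV.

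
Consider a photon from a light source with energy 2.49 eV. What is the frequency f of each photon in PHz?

0.602 PHz

Use h = 6.62607015·10^-34 J·s, 1 eV = 1.602176634·10^-19 J.
Convert to SI: E = 2.49 eV = 3.9894·10^-19 J.
Apply f = E/h: f = 6.021·10^14 Hz.
Converting to PHz: f = 0.6021 PHz ≈ 0.602 PHz.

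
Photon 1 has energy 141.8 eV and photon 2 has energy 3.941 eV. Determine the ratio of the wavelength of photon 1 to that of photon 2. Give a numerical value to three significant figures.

λ_1 = 8.744 × 10^-9 m (from energy = 141.8 eV, via λ = hc/E).
λ_2 = 3.146 × 10^-7 m (from energy = 3.941 eV, via λ = hc/E).
Ratio = 8.744 × 10^-9 / 3.146 × 10^-7 = 0.0278.

0.0278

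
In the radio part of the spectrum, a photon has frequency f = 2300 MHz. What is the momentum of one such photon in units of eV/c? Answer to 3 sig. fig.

Use h = 6.62607015e-34 J·s, c = 2.99792458e8 m/s, 1 eV = 1.602176634e-19 J.
First convert: f = 2300 MHz = 2.3e9 Hz.
Since p = hf/c for a photon, p = 5.084e-33 kg·m/s.
Converting to eV/c: p = 9.512e-6 eV/c ≈ 9.51e-6 eV/c.

9.51e-6 eV/c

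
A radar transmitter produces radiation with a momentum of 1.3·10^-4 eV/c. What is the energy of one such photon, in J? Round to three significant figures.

2.08·10^-23 J

In SI units: p = 1.3·10^-4 eV/c = 6.9476·10^-32 kg·m/s.
Since E = pc for a photon, E = 2.083·10^-23 J.
So E ≈ 2.08·10^-23 J.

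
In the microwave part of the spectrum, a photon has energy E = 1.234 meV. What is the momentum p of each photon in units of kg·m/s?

First convert: E = 1.234 meV = 1.9771 × 10^-22 J.
Since p = E/c for a photon, p = 6.595 × 10^-31 kg·m/s.
So p ≈ 6.59 × 10^-31 kg·m/s.

6.59 × 10^-31 kg·m/s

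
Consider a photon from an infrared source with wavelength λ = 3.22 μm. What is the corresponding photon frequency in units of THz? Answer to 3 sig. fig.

93.1 THz

(c = 2.99792458e8 m/s.)
In SI units: λ = 3.22 μm = 3.22e-6 m.
For a photon f = c/λ, so f = 9.310e13 Hz.
Converting to THz: f = 93.10 THz ≈ 93.1 THz.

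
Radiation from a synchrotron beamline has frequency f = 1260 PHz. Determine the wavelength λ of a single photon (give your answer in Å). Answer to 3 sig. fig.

2.38 Å

Take c = 2.99792458 × 10^8 m/s.
First convert: f = 1260 PHz = 1.26 × 10^18 Hz.
Since λ = c/f for a photon, λ = 2.379 × 10^-10 m.
Converting to Å: λ = 2.379 Å ≈ 2.38 Å.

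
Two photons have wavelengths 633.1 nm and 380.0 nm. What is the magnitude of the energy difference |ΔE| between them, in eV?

Using E = hc/λ: E₁ = 3.1376e-19 J, E₂ = 5.2275e-19 J.
|ΔE| = |3.1376e-19 − 5.2275e-19| = 2.09e-19 J = 1.30 eV.

1.30 eV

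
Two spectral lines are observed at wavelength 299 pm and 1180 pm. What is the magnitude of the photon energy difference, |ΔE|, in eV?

3100 eV

Using E = hc/λ: E₁ = 6.644 × 10^-16 J, E₂ = 1.683 × 10^-16 J.
|ΔE| = |6.644 × 10^-16 − 1.683 × 10^-16| = 4.96 × 10^-16 J = 3100 eV.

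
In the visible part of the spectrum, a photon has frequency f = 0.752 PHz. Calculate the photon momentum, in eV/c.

3.11 eV/c

First convert: f = 0.752 PHz = 7.52e14 Hz.
Apply p = hf/c: p = 1.662e-27 kg·m/s.
Converting to eV/c: p = 3.110 eV/c ≈ 3.11 eV/c.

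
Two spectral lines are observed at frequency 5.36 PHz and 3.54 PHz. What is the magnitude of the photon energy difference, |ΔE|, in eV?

Using E = hf: E₁ = 3.552·10^-18 J, E₂ = 2.346·10^-18 J.
|ΔE| = |3.552·10^-18 − 2.346·10^-18| = 1.21·10^-18 J = 7.53 eV.

7.53 eV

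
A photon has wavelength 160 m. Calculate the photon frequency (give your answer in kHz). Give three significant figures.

Use c = 2.99792458e8 m/s.
For a photon f = c/λ, so f = 1.874e6 Hz.
Converting to kHz: f = 1874 kHz ≈ 1870 kHz.

1870 kHz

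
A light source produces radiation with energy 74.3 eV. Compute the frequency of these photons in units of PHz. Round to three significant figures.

First convert: E = 74.3 eV = 1.1904e-17 J.
Apply f = E/h: f = 1.797e16 Hz.
Converting to PHz: f = 17.97 PHz ≈ 18.0 PHz.

18.0 PHz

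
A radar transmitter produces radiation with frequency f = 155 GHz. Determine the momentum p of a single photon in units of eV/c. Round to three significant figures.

First convert: f = 155 GHz = 1.55·10^11 Hz.
Apply p = hf/c: p = 3.426·10^-31 kg·m/s.
Converting to eV/c: p = 6.410·10^-4 eV/c ≈ 6.41·10^-4 eV/c.

6.41·10^-4 eV/c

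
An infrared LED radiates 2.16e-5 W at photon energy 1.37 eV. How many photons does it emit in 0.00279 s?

Total energy: E_total = P·t = 2.16e-5 × 0.00279 = 6.026e-8 J.
Per-photon energy: E = 2.195e-19 J.
N = E_total / E_photon = 2.75e11.

2.75e11 photons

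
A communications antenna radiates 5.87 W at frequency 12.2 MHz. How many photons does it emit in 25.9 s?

1.88e28 photons

Total energy: E_total = P·t = 5.87 × 25.9 = 152.0 J.
Per-photon energy: E = 8.084e-27 J.
N = E_total / E_photon = 1.88e28.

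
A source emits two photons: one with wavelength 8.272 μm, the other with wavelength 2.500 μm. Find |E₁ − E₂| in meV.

346 meV

Using E = hc/λ: E₁ = 2.4014 × 10^-20 J, E₂ = 7.9458 × 10^-20 J.
|ΔE| = |2.4014 × 10^-20 − 7.9458 × 10^-20| = 5.54 × 10^-20 J = 346 meV.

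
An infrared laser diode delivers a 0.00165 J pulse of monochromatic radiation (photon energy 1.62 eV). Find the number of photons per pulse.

6.36e15 photons

Per-photon energy: E = 2.596e-19 J (from energy = 1.62 eV).
N = E_total / E_photon = 0.00165 J / 2.596e-19 J = 6.36e15.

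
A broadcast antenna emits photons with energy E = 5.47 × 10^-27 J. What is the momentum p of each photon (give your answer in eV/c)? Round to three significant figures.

3.41 × 10^-8 eV/c

(c = 2.99792458 × 10^8 m/s, 1 eV = 1.602176634 × 10^-19 J.)
For a photon p = E/c, so p = 1.825 × 10^-35 kg·m/s.
Converting to eV/c: p = 3.414 × 10^-8 eV/c ≈ 3.41 × 10^-8 eV/c.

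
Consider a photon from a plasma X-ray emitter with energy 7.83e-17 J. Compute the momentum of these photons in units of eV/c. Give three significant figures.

Take c = 2.99792458e8 m/s, 1 eV = 1.602176634e-19 J.
Apply p = E/c: p = 2.612e-25 kg·m/s.
Converting to eV/c: p = 488.7 eV/c ≈ 489 eV/c.

489 eV/c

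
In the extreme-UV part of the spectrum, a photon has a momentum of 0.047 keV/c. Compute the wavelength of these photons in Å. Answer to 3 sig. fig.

Use h = 6.62607015 × 10^-34 J·s, c = 2.99792458 × 10^8 m/s, 1 eV = 1.602176634 × 10^-19 J.
Convert to SI: p = 0.047 keV/c = 2.5118 × 10^-26 kg·m/s.
For a photon λ = h/p, so λ = 2.638 × 10^-8 m.
Converting to Å: λ = 263.8 Å ≈ 264 Å.

264 Å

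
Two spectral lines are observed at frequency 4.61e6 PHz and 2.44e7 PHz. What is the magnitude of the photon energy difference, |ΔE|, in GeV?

0.0818 GeV

Using E = hf: E₁ = 3.055e-12 J, E₂ = 1.617e-11 J.
|ΔE| = |3.055e-12 − 1.617e-11| = 1.31e-11 J = 0.0818 GeV.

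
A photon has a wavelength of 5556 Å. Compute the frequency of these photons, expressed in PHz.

Use c = 2.99792458 × 10^8 m/s.
In SI units: λ = 5556 Å = 5.556 × 10^-7 m.
The photon relation is f = c/λ, giving f = 5.396 × 10^14 Hz.
Converting to PHz: f = 0.5396 PHz ≈ 0.540 PHz.

0.540 PHz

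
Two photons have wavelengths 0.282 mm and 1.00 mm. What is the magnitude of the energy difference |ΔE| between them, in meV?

Using E = hc/λ: E₁ = 7.044e-22 J, E₂ = 1.986e-22 J.
|ΔE| = |7.044e-22 − 1.986e-22| = 5.06e-22 J = 3.16 meV.

3.16 meV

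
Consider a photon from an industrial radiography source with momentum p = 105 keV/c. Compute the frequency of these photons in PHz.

2.54e4 PHz

Use h = 6.62607015e-34 J·s, c = 2.99792458e8 m/s, 1 eV = 1.602176634e-19 J.
First convert: p = 105 keV/c = 5.6115e-23 kg·m/s.
Since f = pc/h for a photon, f = 2.539e19 Hz.
Converting to PHz: f = 25390 PHz ≈ 2.54e4 PHz.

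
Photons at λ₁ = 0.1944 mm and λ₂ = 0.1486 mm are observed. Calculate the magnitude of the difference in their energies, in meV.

1.97 meV

Using E = hc/λ: E₁ = 1.0218·10^-21 J, E₂ = 1.3368·10^-21 J.
|ΔE| = |1.0218·10^-21 − 1.3368·10^-21| = 3.15·10^-22 J = 1.97 meV.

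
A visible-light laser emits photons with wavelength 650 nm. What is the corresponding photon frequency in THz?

(c = 2.99792458e8 m/s.)
In SI units: λ = 650 nm = 6.50e-7 m.
The photon relation is f = c/λ, giving f = 4.612e14 Hz.
Converting to THz: f = 461.2 THz ≈ 461 THz.

461 THz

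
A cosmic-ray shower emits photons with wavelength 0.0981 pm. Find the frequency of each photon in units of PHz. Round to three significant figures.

Use c = 2.99792458e8 m/s.
Convert to SI: λ = 0.0981 pm = 9.81e-14 m.
Since f = c/λ for a photon, f = 3.056e21 Hz.
Converting to PHz: f = 3.056e6 PHz ≈ 3.06e6 PHz.

3.06e6 PHz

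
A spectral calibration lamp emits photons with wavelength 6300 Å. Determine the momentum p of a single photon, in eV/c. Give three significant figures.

First convert: λ = 6300 Å = 6.3e-7 m.
Since p = h/λ for a photon, p = 1.052e-27 kg·m/s.
Converting to eV/c: p = 1.968 eV/c ≈ 1.97 eV/c.

1.97 eV/c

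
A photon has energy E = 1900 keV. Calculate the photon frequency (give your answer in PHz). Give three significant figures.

In SI units: E = 1900 keV = 3.0441e-13 J.
Apply f = E/h: f = 4.594e20 Hz.
Converting to PHz: f = 459400 PHz ≈ 4.59e5 PHz.

4.59e5 PHz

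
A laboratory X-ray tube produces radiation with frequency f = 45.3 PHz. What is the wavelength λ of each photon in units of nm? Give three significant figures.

Use c = 2.99792458e8 m/s.
In SI units: f = 45.3 PHz = 4.53e16 Hz.
Since λ = c/f for a photon, λ = 6.618e-9 m.
Converting to nm: λ = 6.618 nm ≈ 6.62 nm.

6.62 nm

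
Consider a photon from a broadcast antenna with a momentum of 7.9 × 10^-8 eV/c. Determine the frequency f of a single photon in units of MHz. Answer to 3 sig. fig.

Take h = 6.62607015 × 10^-34 J·s, c = 2.99792458 × 10^8 m/s, 1 eV = 1.602176634 × 10^-19 J.
In SI units: p = 7.9 × 10^-8 eV/c = 4.2220 × 10^-35 kg·m/s.
The photon relation is f = pc/h, giving f = 1.910 × 10^7 Hz.
Converting to MHz: f = 19.10 MHz ≈ 19.1 MHz.

19.1 MHz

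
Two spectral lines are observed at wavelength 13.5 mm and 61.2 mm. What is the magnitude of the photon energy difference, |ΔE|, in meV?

0.0716 meV

Using E = hc/λ: E₁ = 1.471 × 10^-23 J, E₂ = 3.246 × 10^-24 J.
|ΔE| = |1.471 × 10^-23 − 3.246 × 10^-24| = 1.15 × 10^-23 J = 0.0716 meV.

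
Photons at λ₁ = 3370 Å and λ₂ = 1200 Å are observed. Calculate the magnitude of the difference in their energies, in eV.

6.65 eV

Using E = hc/λ: E₁ = 5.894·10^-19 J, E₂ = 1.655·10^-18 J.
|ΔE| = |5.894·10^-19 − 1.655·10^-18| = 1.07·10^-18 J = 6.65 eV.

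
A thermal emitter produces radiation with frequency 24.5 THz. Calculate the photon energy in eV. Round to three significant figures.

0.101 eV

In SI units: f = 24.5 THz = 2.45 × 10^13 Hz.
For a photon E = hf, so E = 1.623 × 10^-20 J.
Converting to eV: E = 0.1013 eV ≈ 0.101 eV.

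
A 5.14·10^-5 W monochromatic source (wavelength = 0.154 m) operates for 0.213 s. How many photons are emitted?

Total energy: E_total = P·t = 5.14·10^-5 × 0.213 = 1.095·10^-5 J.
Per-photon energy: E = 1.290·10^-24 J.
N = E_total / E_photon = 8.49·10^18.

8.49·10^18 photons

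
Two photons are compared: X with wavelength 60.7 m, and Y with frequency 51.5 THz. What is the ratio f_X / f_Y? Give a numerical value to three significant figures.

9.59 × 10^-8

f_X = 4.939 × 10^6 Hz (from wavelength = 60.7 m, via f = c/λ).
f_Y = 5.150 × 10^13 Hz (from frequency = 51.5 THz, via f given directly).
Ratio = 4.939 × 10^6 / 5.150 × 10^13 = 9.59 × 10^-8.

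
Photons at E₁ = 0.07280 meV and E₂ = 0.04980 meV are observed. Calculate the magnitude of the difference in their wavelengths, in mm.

Using λ = hc/E: λ₁ = 0.017031 m, λ₂ = 0.024896 m.
|Δλ| = |0.017031 − 0.024896| = 0.00787 m = 7.87 mm.

7.87 mm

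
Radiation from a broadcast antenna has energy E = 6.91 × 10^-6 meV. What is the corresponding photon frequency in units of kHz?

(h = 6.62607015 × 10^-34 J·s, 1 eV = 1.602176634 × 10^-19 J.)
First convert: E = 6.91 × 10^-6 meV = 1.1071 × 10^-27 J.
The photon relation is f = E/h, giving f = 1.671 × 10^6 Hz.
Converting to kHz: f = 1671 kHz ≈ 1670 kHz.

1670 kHz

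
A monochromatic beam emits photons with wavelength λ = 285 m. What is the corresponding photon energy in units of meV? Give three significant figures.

Since E = hc/λ for a photon, E = 6.970e-28 J.
Converting to meV: E = 4.350e-6 meV ≈ 4.35e-6 meV.

4.35e-6 meV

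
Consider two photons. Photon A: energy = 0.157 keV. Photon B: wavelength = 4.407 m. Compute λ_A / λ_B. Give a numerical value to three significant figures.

λ_A = 7.897e-9 m (from energy = 0.157 keV, via λ = hc/E).
λ_B = 4.407 m (from wavelength = 4.407 m, via λ given directly).
Ratio = 7.897e-9 / 4.407 = 1.79e-9.

1.79e-9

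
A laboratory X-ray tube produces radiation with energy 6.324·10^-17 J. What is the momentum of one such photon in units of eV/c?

395 eV/c

Take c = 2.99792458·10^8 m/s, 1 eV = 1.602176634·10^-19 J.
The photon relation is p = E/c, giving p = 2.109·10^-25 kg·m/s.
Converting to eV/c: p = 394.7 eV/c ≈ 395 eV/c.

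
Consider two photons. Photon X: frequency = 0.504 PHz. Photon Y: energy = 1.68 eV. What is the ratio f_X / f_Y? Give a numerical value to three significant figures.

1.24

f_X = 5.040·10^14 Hz (from frequency = 0.504 PHz, via f given directly).
f_Y = 4.062·10^14 Hz (from energy = 1.68 eV, via f = E/h).
Ratio = 5.040·10^14 / 4.062·10^14 = 1.24.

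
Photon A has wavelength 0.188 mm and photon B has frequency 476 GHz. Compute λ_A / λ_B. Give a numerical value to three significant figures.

0.298

λ_A = 1.880·10^-4 m (from wavelength = 0.188 mm, via λ given directly).
λ_B = 6.298·10^-4 m (from frequency = 476 GHz, via λ = c/f).
Ratio = 1.880·10^-4 / 6.298·10^-4 = 0.298.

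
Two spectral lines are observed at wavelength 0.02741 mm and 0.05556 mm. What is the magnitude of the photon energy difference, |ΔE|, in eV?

0.0229 eV

Using E = hc/λ: E₁ = 7.2472·10^-21 J, E₂ = 3.5753·10^-21 J.
|ΔE| = |7.2472·10^-21 − 3.5753·10^-21| = 3.67·10^-21 J = 0.0229 eV.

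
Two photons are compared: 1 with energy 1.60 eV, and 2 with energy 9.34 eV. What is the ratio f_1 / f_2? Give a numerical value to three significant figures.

f_1 = 3.869e14 Hz (from energy = 1.60 eV, via f = E/h).
f_2 = 2.258e15 Hz (from energy = 9.34 eV, via f = E/h).
Ratio = 3.869e14 / 2.258e15 = 0.171.

0.171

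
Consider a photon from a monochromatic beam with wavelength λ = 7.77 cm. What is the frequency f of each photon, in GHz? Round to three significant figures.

3.86 GHz

Take c = 2.99792458e8 m/s.
First convert: λ = 7.77 cm = 0.0777 m.
Since f = c/λ for a photon, f = 3.858e9 Hz.
Converting to GHz: f = 3.858 GHz ≈ 3.86 GHz.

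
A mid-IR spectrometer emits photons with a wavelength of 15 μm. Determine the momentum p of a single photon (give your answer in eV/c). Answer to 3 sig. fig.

0.0827 eV/c

First convert: λ = 15 μm = 1.5 × 10^-5 m.
Since p = h/λ for a photon, p = 4.417 × 10^-29 kg·m/s.
Converting to eV/c: p = 0.08266 eV/c ≈ 0.0827 eV/c.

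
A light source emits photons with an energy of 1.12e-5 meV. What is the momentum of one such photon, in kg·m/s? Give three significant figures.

Use c = 2.99792458e8 m/s, 1 eV = 1.602176634e-19 J.
Convert to SI: E = 1.12e-5 meV = 1.7944e-27 J.
The photon relation is p = E/c, giving p = 5.986e-36 kg·m/s.
So p ≈ 5.99e-36 kg·m/s.

5.99e-36 kg·m/s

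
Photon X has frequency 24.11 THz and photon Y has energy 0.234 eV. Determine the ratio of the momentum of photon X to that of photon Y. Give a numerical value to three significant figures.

0.426

p_X = 5.329e-29 kg·m/s (from frequency = 24.11 THz, via p = hf/c).
p_Y = 1.251e-28 kg·m/s (from energy = 0.234 eV, via p = E/c).
Ratio = 5.329e-29 / 1.251e-28 = 0.426.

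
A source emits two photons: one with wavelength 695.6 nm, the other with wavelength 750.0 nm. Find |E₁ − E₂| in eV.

Using E = hc/λ: E₁ = 2.8557 × 10^-19 J, E₂ = 2.6486 × 10^-19 J.
|ΔE| = |2.8557 × 10^-19 − 2.6486 × 10^-19| = 2.07 × 10^-20 J = 0.129 eV.

0.129 eV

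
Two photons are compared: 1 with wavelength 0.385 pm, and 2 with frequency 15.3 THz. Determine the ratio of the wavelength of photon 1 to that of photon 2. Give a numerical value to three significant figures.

1.96e-8

λ_1 = 3.850e-13 m (from wavelength = 0.385 pm, via λ given directly).
λ_2 = 1.959e-5 m (from frequency = 15.3 THz, via λ = c/f).
Ratio = 3.850e-13 / 1.959e-5 = 1.96e-8.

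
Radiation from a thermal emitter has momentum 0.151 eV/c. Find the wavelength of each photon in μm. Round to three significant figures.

8.21 μm

Convert to SI: p = 0.151 eV/c = 8.0699 × 10^-29 kg·m/s.
The photon relation is λ = h/p, giving λ = 8.211 × 10^-6 m.
Converting to μm: λ = 8.211 μm ≈ 8.21 μm.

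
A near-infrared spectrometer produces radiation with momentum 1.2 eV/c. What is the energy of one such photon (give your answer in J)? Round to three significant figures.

1.92e-19 J

In SI units: p = 1.2 eV/c = 6.4131e-28 kg·m/s.
Apply E = pc: E = 1.923e-19 J.
So E ≈ 1.92e-19 J.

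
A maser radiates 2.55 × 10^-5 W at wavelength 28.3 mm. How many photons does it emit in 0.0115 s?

Total energy: E_total = P·t = 2.55 × 10^-5 × 0.0115 = 2.933 × 10^-7 J.
Per-photon energy: E = 7.019 × 10^-24 J.
N = E_total / E_photon = 4.18 × 10^16.

4.18 × 10^16 photons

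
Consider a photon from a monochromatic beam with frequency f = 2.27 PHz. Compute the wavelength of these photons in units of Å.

First convert: f = 2.27 PHz = 2.27e15 Hz.
Apply λ = c/f: λ = 1.321e-7 m.
Converting to Å: λ = 1321 Å ≈ 1320 Å.

1320 Å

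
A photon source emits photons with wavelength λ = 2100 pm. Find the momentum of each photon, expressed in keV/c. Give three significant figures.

0.590 keV/c

(h = 6.62607015e-34 J·s, c = 2.99792458e8 m/s, 1 eV = 1.602176634e-19 J.)
In SI units: λ = 2100 pm = 2.1e-9 m.
For a photon p = h/λ, so p = 3.155e-25 kg·m/s.
Converting to keV/c: p = 0.5904 keV/c ≈ 0.590 keV/c.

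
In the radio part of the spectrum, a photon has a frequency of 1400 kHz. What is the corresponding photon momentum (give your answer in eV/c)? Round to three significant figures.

Take h = 6.62607015e-34 J·s, c = 2.99792458e8 m/s, 1 eV = 1.602176634e-19 J.
First convert: f = 1400 kHz = 1.4e6 Hz.
The photon relation is p = hf/c, giving p = 3.094e-36 kg·m/s.
Converting to eV/c: p = 5.790e-9 eV/c ≈ 5.79e-9 eV/c.

5.79e-9 eV/c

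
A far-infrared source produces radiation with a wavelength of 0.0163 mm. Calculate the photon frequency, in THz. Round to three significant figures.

18.4 THz

Convert to SI: λ = 0.0163 mm = 1.63 × 10^-5 m.
The photon relation is f = c/λ, giving f = 1.839 × 10^13 Hz.
Converting to THz: f = 18.39 THz ≈ 18.4 THz.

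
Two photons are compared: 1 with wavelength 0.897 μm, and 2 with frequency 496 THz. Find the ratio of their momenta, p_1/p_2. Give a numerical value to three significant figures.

0.674

p_1 = 7.387 × 10^-28 kg·m/s (from wavelength = 0.897 μm, via p = h/λ).
p_2 = 1.096 × 10^-27 kg·m/s (from frequency = 496 THz, via p = hf/c).
Ratio = 7.387 × 10^-28 / 1.096 × 10^-27 = 0.674.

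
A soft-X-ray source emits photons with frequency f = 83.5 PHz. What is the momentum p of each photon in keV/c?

Use h = 6.62607015 × 10^-34 J·s, c = 2.99792458 × 10^8 m/s, 1 eV = 1.602176634 × 10^-19 J.
Convert to SI: f = 83.5 PHz = 8.35 × 10^16 Hz.
Apply p = hf/c: p = 1.846 × 10^-25 kg·m/s.
Converting to keV/c: p = 0.3453 keV/c ≈ 0.345 keV/c.

0.345 keV/c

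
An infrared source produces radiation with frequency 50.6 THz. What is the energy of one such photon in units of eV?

0.209 eV

(h = 6.62607015 × 10^-34 J·s, 1 eV = 1.602176634 × 10^-19 J.)
First convert: f = 50.6 THz = 5.06 × 10^13 Hz.
The photon relation is E = hf, giving E = 3.353 × 10^-20 J.
Converting to eV: E = 0.2093 eV ≈ 0.209 eV.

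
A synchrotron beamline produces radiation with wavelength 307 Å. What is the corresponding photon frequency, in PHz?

Convert to SI: λ = 307 Å = 3.07 × 10^-8 m.
Since f = c/λ for a photon, f = 9.765 × 10^15 Hz.
Converting to PHz: f = 9.765 PHz ≈ 9.77 PHz.

9.77 PHz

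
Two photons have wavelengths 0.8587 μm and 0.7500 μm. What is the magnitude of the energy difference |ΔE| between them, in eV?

0.209 eV

Using E = hc/λ: E₁ = 2.3133 × 10^-19 J, E₂ = 2.6486 × 10^-19 J.
|ΔE| = |2.3133 × 10^-19 − 2.6486 × 10^-19| = 3.35 × 10^-20 J = 0.209 eV.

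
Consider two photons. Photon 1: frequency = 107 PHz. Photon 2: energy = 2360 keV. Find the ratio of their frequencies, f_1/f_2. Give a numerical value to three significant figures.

f_1 = 1.070 × 10^17 Hz (from frequency = 107 PHz, via f given directly).
f_2 = 5.706 × 10^20 Hz (from energy = 2360 keV, via f = E/h).
Ratio = 1.070 × 10^17 / 5.706 × 10^20 = 1.88 × 10^-4.

1.88 × 10^-4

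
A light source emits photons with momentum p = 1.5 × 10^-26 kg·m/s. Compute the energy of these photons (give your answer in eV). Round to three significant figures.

Apply E = pc: E = 4.497 × 10^-18 J.
Converting to eV: E = 28.07 eV ≈ 28.1 eV.

28.1 eV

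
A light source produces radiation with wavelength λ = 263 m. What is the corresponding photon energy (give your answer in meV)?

For a photon E = hc/λ, so E = 7.553 × 10^-28 J.
Converting to meV: E = 4.714 × 10^-6 meV ≈ 4.71 × 10^-6 meV.

4.71 × 10^-6 meV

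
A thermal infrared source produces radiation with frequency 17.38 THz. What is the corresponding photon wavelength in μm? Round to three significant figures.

Use c = 2.99792458e8 m/s.
First convert: f = 17.38 THz = 1.738e13 Hz.
Since λ = c/f for a photon, λ = 1.725e-5 m.
Converting to μm: λ = 17.25 μm ≈ 17.2 μm.

17.2 μm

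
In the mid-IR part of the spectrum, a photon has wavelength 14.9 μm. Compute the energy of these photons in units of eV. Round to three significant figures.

In SI units: λ = 14.9 μm = 1.49 × 10^-5 m.
Apply E = hc/λ: E = 1.333 × 10^-20 J.
Converting to eV: E = 0.08321 eV ≈ 0.0832 eV.

0.0832 eV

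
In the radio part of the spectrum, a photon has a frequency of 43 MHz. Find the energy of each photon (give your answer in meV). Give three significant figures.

1.78·10^-4 meV

In SI units: f = 43 MHz = 4.3·10^7 Hz.
For a photon E = hf, so E = 2.849·10^-26 J.
Converting to meV: E = 1.778·10^-4 meV ≈ 1.78·10^-4 meV.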